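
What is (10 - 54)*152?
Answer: -6688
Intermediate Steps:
(10 - 54)*152 = -44*152 = -6688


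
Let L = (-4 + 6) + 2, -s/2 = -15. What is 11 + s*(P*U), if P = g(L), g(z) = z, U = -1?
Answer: -109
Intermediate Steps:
s = 30 (s = -2*(-15) = 30)
L = 4 (L = 2 + 2 = 4)
P = 4
11 + s*(P*U) = 11 + 30*(4*(-1)) = 11 + 30*(-4) = 11 - 120 = -109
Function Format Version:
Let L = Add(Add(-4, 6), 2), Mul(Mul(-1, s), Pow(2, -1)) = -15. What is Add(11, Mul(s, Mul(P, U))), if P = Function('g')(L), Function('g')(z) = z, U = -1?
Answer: -109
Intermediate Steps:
s = 30 (s = Mul(-2, -15) = 30)
L = 4 (L = Add(2, 2) = 4)
P = 4
Add(11, Mul(s, Mul(P, U))) = Add(11, Mul(30, Mul(4, -1))) = Add(11, Mul(30, -4)) = Add(11, -120) = -109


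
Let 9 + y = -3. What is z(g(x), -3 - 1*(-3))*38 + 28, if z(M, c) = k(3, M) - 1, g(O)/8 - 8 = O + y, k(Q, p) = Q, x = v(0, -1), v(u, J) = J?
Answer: 104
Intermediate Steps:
y = -12 (y = -9 - 3 = -12)
x = -1
g(O) = -32 + 8*O (g(O) = 64 + 8*(O - 12) = 64 + 8*(-12 + O) = 64 + (-96 + 8*O) = -32 + 8*O)
z(M, c) = 2 (z(M, c) = 3 - 1 = 2)
z(g(x), -3 - 1*(-3))*38 + 28 = 2*38 + 28 = 76 + 28 = 104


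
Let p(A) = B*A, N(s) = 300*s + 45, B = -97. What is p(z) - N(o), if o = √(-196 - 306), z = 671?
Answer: -65132 - 300*I*√502 ≈ -65132.0 - 6721.6*I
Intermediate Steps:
o = I*√502 (o = √(-502) = I*√502 ≈ 22.405*I)
N(s) = 45 + 300*s
p(A) = -97*A
p(z) - N(o) = -97*671 - (45 + 300*(I*√502)) = -65087 - (45 + 300*I*√502) = -65087 + (-45 - 300*I*√502) = -65132 - 300*I*√502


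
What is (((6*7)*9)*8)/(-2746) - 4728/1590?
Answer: -1482604/363845 ≈ -4.0748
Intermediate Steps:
(((6*7)*9)*8)/(-2746) - 4728/1590 = ((42*9)*8)*(-1/2746) - 4728*1/1590 = (378*8)*(-1/2746) - 788/265 = 3024*(-1/2746) - 788/265 = -1512/1373 - 788/265 = -1482604/363845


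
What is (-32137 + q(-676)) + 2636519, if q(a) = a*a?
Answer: 3061358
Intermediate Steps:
q(a) = a**2
(-32137 + q(-676)) + 2636519 = (-32137 + (-676)**2) + 2636519 = (-32137 + 456976) + 2636519 = 424839 + 2636519 = 3061358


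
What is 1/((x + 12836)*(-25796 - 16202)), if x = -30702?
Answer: 1/750336268 ≈ 1.3327e-9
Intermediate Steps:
1/((x + 12836)*(-25796 - 16202)) = 1/((-30702 + 12836)*(-25796 - 16202)) = 1/(-17866*(-41998)) = 1/750336268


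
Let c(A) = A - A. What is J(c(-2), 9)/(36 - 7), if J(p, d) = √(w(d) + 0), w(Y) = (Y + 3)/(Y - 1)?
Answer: √6/58 ≈ 0.042233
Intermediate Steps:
w(Y) = (3 + Y)/(-1 + Y)
c(A) = 0
J(p, d) = √((3 + d)/(-1 + d)) (J(p, d) = √((3 + d)/(-1 + d) + 0) = √((3 + d)/(-1 + d)))
J(c(-2), 9)/(36 - 7) = √((3 + 9)/(-1 + 9))/(36 - 7) = √(12/8)/29 = √((⅛)*12)/29 = √(3/2)/29 = (√6/2)/29 = √6/58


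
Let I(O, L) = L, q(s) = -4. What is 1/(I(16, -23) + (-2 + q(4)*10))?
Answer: -1/65 ≈ -0.015385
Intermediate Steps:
1/(I(16, -23) + (-2 + q(4)*10)) = 1/(-23 + (-2 - 4*10)) = 1/(-23 + (-2 - 40)) = 1/(-23 - 42) = 1/(-65) = -1/65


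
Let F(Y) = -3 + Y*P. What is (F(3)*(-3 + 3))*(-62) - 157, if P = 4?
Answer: -157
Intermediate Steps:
F(Y) = -3 + 4*Y (F(Y) = -3 + Y*4 = -3 + 4*Y)
(F(3)*(-3 + 3))*(-62) - 157 = ((-3 + 4*3)*(-3 + 3))*(-62) - 157 = ((-3 + 12)*0)*(-62) - 157 = (9*0)*(-62) - 157 = 0*(-62) - 157 = 0 - 157 = -157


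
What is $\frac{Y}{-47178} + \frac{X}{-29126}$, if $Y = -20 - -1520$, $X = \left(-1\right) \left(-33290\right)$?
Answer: $- \frac{134520385}{114508869} \approx -1.1748$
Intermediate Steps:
$X = 33290$
$Y = 1500$ ($Y = -20 + 1520 = 1500$)
$\frac{Y}{-47178} + \frac{X}{-29126} = \frac{1500}{-47178} + \frac{33290}{-29126} = 1500 \left(- \frac{1}{47178}\right) + 33290 \left(- \frac{1}{29126}\right) = - \frac{250}{7863} - \frac{16645}{14563} = - \frac{134520385}{114508869}$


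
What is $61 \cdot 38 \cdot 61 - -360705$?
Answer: $502103$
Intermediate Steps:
$61 \cdot 38 \cdot 61 - -360705 = 2318 \cdot 61 + 360705 = 141398 + 360705 = 502103$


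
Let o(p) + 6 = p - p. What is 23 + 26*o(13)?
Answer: -133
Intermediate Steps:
o(p) = -6 (o(p) = -6 + (p - p) = -6 + 0 = -6)
23 + 26*o(13) = 23 + 26*(-6) = 23 - 156 = -133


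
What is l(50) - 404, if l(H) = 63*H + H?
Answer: 2796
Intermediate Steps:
l(H) = 64*H
l(50) - 404 = 64*50 - 404 = 3200 - 404 = 2796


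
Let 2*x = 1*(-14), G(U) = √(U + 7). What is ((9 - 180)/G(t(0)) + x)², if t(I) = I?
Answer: 29584/7 + 342*√7 ≈ 5131.1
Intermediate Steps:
G(U) = √(7 + U)
x = -7 (x = (1*(-14))/2 = (½)*(-14) = -7)
((9 - 180)/G(t(0)) + x)² = ((9 - 180)/(√(7 + 0)) - 7)² = (-171*√7/7 - 7)² = (-7 - 171*√7/7)²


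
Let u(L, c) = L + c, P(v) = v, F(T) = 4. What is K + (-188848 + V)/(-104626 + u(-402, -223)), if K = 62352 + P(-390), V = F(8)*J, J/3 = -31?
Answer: 6521751682/105251 ≈ 61964.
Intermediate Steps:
J = -93 (J = 3*(-31) = -93)
V = -372 (V = 4*(-93) = -372)
K = 61962 (K = 62352 - 390 = 61962)
K + (-188848 + V)/(-104626 + u(-402, -223)) = 61962 + (-188848 - 372)/(-104626 + (-402 - 223)) = 61962 - 189220/(-104626 - 625) = 61962 - 189220/(-105251) = 61962 - 189220*(-1/105251) = 61962 + 189220/105251 = 6521751682/105251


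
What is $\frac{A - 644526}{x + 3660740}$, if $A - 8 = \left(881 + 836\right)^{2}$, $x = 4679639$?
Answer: $\frac{2303571}{8340379} \approx 0.2762$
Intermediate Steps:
$A = 2948097$ ($A = 8 + \left(881 + 836\right)^{2} = 8 + 1717^{2} = 8 + 2948089 = 2948097$)
$\frac{A - 644526}{x + 3660740} = \frac{2948097 - 644526}{4679639 + 3660740} = \frac{2303571}{8340379}$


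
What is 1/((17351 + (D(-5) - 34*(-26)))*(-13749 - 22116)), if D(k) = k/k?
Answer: -1/654034140 ≈ -1.5290e-9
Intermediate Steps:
D(k) = 1
1/((17351 + (D(-5) - 34*(-26)))*(-13749 - 22116)) = 1/((17351 + (1 - 34*(-26)))*(-13749 - 22116)) = 1/((17351 + (1 + 884))*(-35865)) = 1/((17351 + 885)*(-35865)) = 1/(18236*(-35865)) = 1/(-654034140) = -1/654034140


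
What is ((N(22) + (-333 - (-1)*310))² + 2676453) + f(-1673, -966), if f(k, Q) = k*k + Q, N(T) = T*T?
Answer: 5686937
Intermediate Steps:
N(T) = T²
f(k, Q) = Q + k² (f(k, Q) = k² + Q = Q + k²)
((N(22) + (-333 - (-1)*310))² + 2676453) + f(-1673, -966) = ((22² + (-333 - (-1)*310))² + 2676453) + (-966 + (-1673)²) = ((484 + (-333 - 1*(-310)))² + 2676453) + (-966 + 2798929) = ((484 + (-333 + 310))² + 2676453) + 2797963 = ((484 - 23)² + 2676453) + 2797963 = (461² + 2676453) + 2797963 = (212521 + 2676453) + 2797963 = 2888974 + 2797963 = 5686937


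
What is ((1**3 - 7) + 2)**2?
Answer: 16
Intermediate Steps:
((1**3 - 7) + 2)**2 = ((1 - 7) + 2)**2 = (-6 + 2)**2 = (-4)**2 = 16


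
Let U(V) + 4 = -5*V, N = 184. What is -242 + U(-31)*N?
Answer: 27542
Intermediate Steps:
U(V) = -4 - 5*V
-242 + U(-31)*N = -242 + (-4 - 5*(-31))*184 = -242 + (-4 + 155)*184 = -242 + 151*184 = -242 + 27784 = 27542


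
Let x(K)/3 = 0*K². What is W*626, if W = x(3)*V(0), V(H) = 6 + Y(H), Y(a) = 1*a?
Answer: 0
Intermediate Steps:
Y(a) = a
V(H) = 6 + H
x(K) = 0 (x(K) = 3*(0*K²) = 3*0 = 0)
W = 0 (W = 0*(6 + 0) = 0*6 = 0)
W*626 = 0*626 = 0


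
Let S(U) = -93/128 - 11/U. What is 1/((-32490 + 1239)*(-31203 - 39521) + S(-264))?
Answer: 384/848715157753 ≈ 4.5245e-10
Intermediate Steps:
S(U) = -93/128 - 11/U (S(U) = -93*1/128 - 11/U = -93/128 - 11/U)
1/((-32490 + 1239)*(-31203 - 39521) + S(-264)) = 1/((-32490 + 1239)*(-31203 - 39521) + (-93/128 - 11/(-264))) = 1/(-31251*(-70724) + (-93/128 - 11*(-1/264))) = 1/(2210195724 + (-93/128 + 1/24)) = 1/(2210195724 - 263/384) = 1/(848715157753/384) = 384/848715157753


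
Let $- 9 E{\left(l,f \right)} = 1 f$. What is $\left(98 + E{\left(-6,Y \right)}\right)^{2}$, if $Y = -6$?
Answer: $\frac{87616}{9} \approx 9735.1$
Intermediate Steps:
$E{\left(l,f \right)} = - \frac{f}{9}$ ($E{\left(l,f \right)} = - \frac{1 f}{9} = - \frac{f}{9}$)
$\left(98 + E{\left(-6,Y \right)}\right)^{2} = \left(98 - - \frac{2}{3}\right)^{2} = \left(98 + \frac{2}{3}\right)^{2} = \left(\frac{296}{3}\right)^{2} = \frac{87616}{9}$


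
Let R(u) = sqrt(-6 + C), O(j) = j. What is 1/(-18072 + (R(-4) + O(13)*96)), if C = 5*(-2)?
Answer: -2103/35380874 - I/70761748 ≈ -5.9439e-5 - 1.4132e-8*I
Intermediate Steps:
C = -10
R(u) = 4*I (R(u) = sqrt(-6 - 10) = sqrt(-16) = 4*I)
1/(-18072 + (R(-4) + O(13)*96)) = 1/(-18072 + (4*I + 13*96)) = 1/(-18072 + (4*I + 1248)) = 1/(-18072 + (1248 + 4*I)) = 1/(-16824 + 4*I) = (-16824 - 4*I)/283046992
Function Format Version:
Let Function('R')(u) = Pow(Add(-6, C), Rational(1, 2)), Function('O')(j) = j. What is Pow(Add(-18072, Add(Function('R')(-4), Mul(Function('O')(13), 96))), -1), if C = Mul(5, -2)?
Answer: Add(Rational(-2103, 35380874), Mul(Rational(-1, 70761748), I)) ≈ Add(-5.9439e-5, Mul(-1.4132e-8, I))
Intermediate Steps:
C = -10
Function('R')(u) = Mul(4, I) (Function('R')(u) = Pow(Add(-6, -10), Rational(1, 2)) = Pow(-16, Rational(1, 2)) = Mul(4, I))
Pow(Add(-18072, Add(Function('R')(-4), Mul(Function('O')(13), 96))), -1) = Pow(Add(-18072, Add(Mul(4, I), Mul(13, 96))), -1) = Pow(Add(-18072, Add(Mul(4, I), 1248)), -1) = Pow(Add(-18072, Add(1248, Mul(4, I))), -1) = Pow(Add(-16824, Mul(4, I)), -1) = Mul(Rational(1, 283046992), Add(-16824, Mul(-4, I)))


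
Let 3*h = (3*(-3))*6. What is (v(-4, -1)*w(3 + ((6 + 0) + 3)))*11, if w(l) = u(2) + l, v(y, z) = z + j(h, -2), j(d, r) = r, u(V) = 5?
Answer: -561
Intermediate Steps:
h = -18 (h = ((3*(-3))*6)/3 = (-9*6)/3 = (⅓)*(-54) = -18)
v(y, z) = -2 + z (v(y, z) = z - 2 = -2 + z)
w(l) = 5 + l
(v(-4, -1)*w(3 + ((6 + 0) + 3)))*11 = ((-2 - 1)*(5 + (3 + ((6 + 0) + 3))))*11 = -3*(5 + (3 + (6 + 3)))*11 = -3*(5 + (3 + 9))*11 = -3*(5 + 12)*11 = -3*17*11 = -51*11 = -561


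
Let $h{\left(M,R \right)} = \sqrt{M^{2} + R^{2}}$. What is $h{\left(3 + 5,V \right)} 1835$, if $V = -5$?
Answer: $1835 \sqrt{89} \approx 17311.0$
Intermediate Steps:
$h{\left(3 + 5,V \right)} 1835 = \sqrt{\left(3 + 5\right)^{2} + \left(-5\right)^{2}} \cdot 1835 = \sqrt{8^{2} + 25} \cdot 1835 = \sqrt{64 + 25} \cdot 1835 = \sqrt{89} \cdot 1835 = 1835 \sqrt{89}$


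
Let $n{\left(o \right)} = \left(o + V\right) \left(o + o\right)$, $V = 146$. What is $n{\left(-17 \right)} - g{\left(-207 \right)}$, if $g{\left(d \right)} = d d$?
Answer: $-47235$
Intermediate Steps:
$n{\left(o \right)} = 2 o \left(146 + o\right)$ ($n{\left(o \right)} = \left(o + 146\right) \left(o + o\right) = \left(146 + o\right) 2 o = 2 o \left(146 + o\right)$)
$g{\left(d \right)} = d^{2}$
$n{\left(-17 \right)} - g{\left(-207 \right)} = 2 \left(-17\right) \left(146 - 17\right) - \left(-207\right)^{2} = 2 \left(-17\right) 129 - 42849 = -4386 - 42849 = -47235$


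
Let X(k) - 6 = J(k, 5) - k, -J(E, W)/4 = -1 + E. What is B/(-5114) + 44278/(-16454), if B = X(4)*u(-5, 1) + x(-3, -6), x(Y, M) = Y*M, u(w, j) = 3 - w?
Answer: -56354386/21036439 ≈ -2.6789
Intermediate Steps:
J(E, W) = 4 - 4*E (J(E, W) = -4*(-1 + E) = 4 - 4*E)
X(k) = 10 - 5*k (X(k) = 6 + ((4 - 4*k) - k) = 6 + (4 - 5*k) = 10 - 5*k)
x(Y, M) = M*Y
B = -62 (B = (10 - 5*4)*(3 - 1*(-5)) - 6*(-3) = (10 - 20)*(3 + 5) + 18 = -10*8 + 18 = -80 + 18 = -62)
B/(-5114) + 44278/(-16454) = -62/(-5114) + 44278/(-16454) = -62*(-1/5114) + 44278*(-1/16454) = 31/2557 - 22139/8227 = -56354386/21036439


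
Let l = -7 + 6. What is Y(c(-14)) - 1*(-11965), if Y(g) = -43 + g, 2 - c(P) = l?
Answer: 11925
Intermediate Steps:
l = -1
c(P) = 3 (c(P) = 2 - 1*(-1) = 2 + 1 = 3)
Y(c(-14)) - 1*(-11965) = (-43 + 3) - 1*(-11965) = -40 + 11965 = 11925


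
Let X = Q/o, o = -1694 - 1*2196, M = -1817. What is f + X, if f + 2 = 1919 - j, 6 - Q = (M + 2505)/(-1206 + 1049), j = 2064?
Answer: -8977894/61073 ≈ -147.00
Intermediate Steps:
o = -3890 (o = -1694 - 2196 = -3890)
Q = 1630/157 (Q = 6 - (-1817 + 2505)/(-1206 + 1049) = 6 - 688/(-157) = 6 - 688*(-1)/157 = 6 - 1*(-688/157) = 6 + 688/157 = 1630/157 ≈ 10.382)
f = -147 (f = -2 + (1919 - 1*2064) = -2 + (1919 - 2064) = -2 - 145 = -147)
X = -163/61073 (X = (1630/157)/(-3890) = (1630/157)*(-1/3890) = -163/61073 ≈ -0.0026689)
f + X = -147 - 163/61073 = -8977894/61073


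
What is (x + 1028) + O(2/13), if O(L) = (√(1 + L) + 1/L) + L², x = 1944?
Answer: 1006741/338 + √195/13 ≈ 2979.6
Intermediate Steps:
O(L) = 1/L + L² + √(1 + L) (O(L) = (1/L + √(1 + L)) + L² = 1/L + L² + √(1 + L))
(x + 1028) + O(2/13) = (1944 + 1028) + (1/(2/13) + (2/13)² + √(1 + 2/13)) = 2972 + (1/(2*(1/13)) + (2*(1/13))² + √(1 + 2*(1/13))) = 2972 + (1/(2/13) + (2/13)² + √(1 + 2/13)) = 2972 + (13/2 + 4/169 + √(15/13)) = 2972 + (13/2 + 4/169 + √195/13) = 2972 + (2205/338 + √195/13) = 1006741/338 + √195/13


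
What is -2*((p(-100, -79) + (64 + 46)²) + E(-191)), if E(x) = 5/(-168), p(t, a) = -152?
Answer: -2007259/84 ≈ -23896.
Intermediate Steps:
E(x) = -5/168 (E(x) = 5*(-1/168) = -5/168)
-2*((p(-100, -79) + (64 + 46)²) + E(-191)) = -2*((-152 + (64 + 46)²) - 5/168) = -2*((-152 + 110²) - 5/168) = -2*((-152 + 12100) - 5/168) = -2*(11948 - 5/168) = -2*2007259/168 = -2007259/84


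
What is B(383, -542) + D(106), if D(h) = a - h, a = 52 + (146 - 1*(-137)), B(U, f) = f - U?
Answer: -696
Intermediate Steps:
a = 335 (a = 52 + (146 + 137) = 52 + 283 = 335)
D(h) = 335 - h
B(383, -542) + D(106) = (-542 - 1*383) + (335 - 1*106) = (-542 - 383) + (335 - 106) = -925 + 229 = -696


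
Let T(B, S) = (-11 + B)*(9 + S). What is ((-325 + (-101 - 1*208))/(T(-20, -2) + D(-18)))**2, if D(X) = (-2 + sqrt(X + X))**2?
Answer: 914449900/145032627 - 533797568*I/435097881 ≈ 6.3051 - 1.2268*I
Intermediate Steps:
D(X) = (-2 + sqrt(2)*sqrt(X))**2 (D(X) = (-2 + sqrt(2*X))**2 = (-2 + sqrt(2)*sqrt(X))**2)
((-325 + (-101 - 1*208))/(T(-20, -2) + D(-18)))**2 = ((-325 + (-101 - 1*208))/((-99 - 11*(-2) + 9*(-20) - 20*(-2)) + (-2 + sqrt(2)*sqrt(-18))**2))**2 = ((-325 + (-101 - 208))/((-99 + 22 - 180 + 40) + (-2 + sqrt(2)*(3*I*sqrt(2)))**2))**2 = ((-325 - 309)/(-217 + (-2 + 6*I)**2))**2 = (-634/(-217 + (-2 + 6*I)**2))**2 = 401956/(-217 + (-2 + 6*I)**2)**2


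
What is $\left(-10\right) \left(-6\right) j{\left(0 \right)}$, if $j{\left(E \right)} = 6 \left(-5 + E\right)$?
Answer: $-1800$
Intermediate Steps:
$j{\left(E \right)} = -30 + 6 E$
$\left(-10\right) \left(-6\right) j{\left(0 \right)} = \left(-10\right) \left(-6\right) \left(-30 + 6 \cdot 0\right) = 60 \left(-30 + 0\right) = 60 \left(-30\right) = -1800$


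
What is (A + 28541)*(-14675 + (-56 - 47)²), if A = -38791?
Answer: 41676500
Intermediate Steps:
(A + 28541)*(-14675 + (-56 - 47)²) = (-38791 + 28541)*(-14675 + (-56 - 47)²) = -10250*(-14675 + (-103)²) = -10250*(-14675 + 10609) = -10250*(-4066) = 41676500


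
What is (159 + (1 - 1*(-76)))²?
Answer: 55696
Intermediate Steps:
(159 + (1 - 1*(-76)))² = (159 + (1 + 76))² = (159 + 77)² = 236² = 55696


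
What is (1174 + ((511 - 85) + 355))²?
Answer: 3822025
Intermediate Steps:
(1174 + ((511 - 85) + 355))² = (1174 + (426 + 355))² = (1174 + 781)² = 1955² = 3822025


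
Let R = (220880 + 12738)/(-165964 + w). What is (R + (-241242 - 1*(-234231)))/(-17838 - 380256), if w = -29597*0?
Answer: 581903611/33034636308 ≈ 0.017615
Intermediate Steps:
w = 0
R = -116809/82982 (R = (220880 + 12738)/(-165964 + 0) = 233618/(-165964) = 233618*(-1/165964) = -116809/82982 ≈ -1.4076)
(R + (-241242 - 1*(-234231)))/(-17838 - 380256) = (-116809/82982 + (-241242 - 1*(-234231)))/(-17838 - 380256) = (-116809/82982 + (-241242 + 234231))/(-398094) = (-116809/82982 - 7011)*(-1/398094) = -581903611/82982*(-1/398094) = 581903611/33034636308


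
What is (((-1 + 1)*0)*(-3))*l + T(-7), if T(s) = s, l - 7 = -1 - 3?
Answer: -7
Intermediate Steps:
l = 3 (l = 7 + (-1 - 3) = 7 - 4 = 3)
(((-1 + 1)*0)*(-3))*l + T(-7) = (((-1 + 1)*0)*(-3))*3 - 7 = ((0*0)*(-3))*3 - 7 = (0*(-3))*3 - 7 = 0*3 - 7 = 0 - 7 = -7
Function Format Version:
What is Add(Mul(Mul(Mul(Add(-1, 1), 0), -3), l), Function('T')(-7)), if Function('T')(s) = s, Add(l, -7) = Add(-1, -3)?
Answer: -7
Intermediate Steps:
l = 3 (l = Add(7, Add(-1, -3)) = Add(7, -4) = 3)
Add(Mul(Mul(Mul(Add(-1, 1), 0), -3), l), Function('T')(-7)) = Add(Mul(Mul(Mul(Add(-1, 1), 0), -3), 3), -7) = Add(Mul(Mul(Mul(0, 0), -3), 3), -7) = Add(Mul(Mul(0, -3), 3), -7) = Add(Mul(0, 3), -7) = Add(0, -7) = -7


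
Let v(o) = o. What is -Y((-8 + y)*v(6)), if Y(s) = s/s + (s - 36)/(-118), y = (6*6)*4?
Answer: 331/59 ≈ 5.6102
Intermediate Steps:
y = 144 (y = 36*4 = 144)
Y(s) = 77/59 - s/118 (Y(s) = 1 + (-36 + s)*(-1/118) = 1 + (18/59 - s/118) = 77/59 - s/118)
-Y((-8 + y)*v(6)) = -(77/59 - (-8 + 144)*6/118) = -(77/59 - 68*6/59) = -(77/59 - 1/118*816) = -(77/59 - 408/59) = -1*(-331/59) = 331/59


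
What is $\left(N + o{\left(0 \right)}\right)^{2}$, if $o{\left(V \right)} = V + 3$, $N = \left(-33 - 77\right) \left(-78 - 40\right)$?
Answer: $168558289$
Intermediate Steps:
$N = 12980$ ($N = \left(-110\right) \left(-118\right) = 12980$)
$o{\left(V \right)} = 3 + V$
$\left(N + o{\left(0 \right)}\right)^{2} = \left(12980 + \left(3 + 0\right)\right)^{2} = \left(12980 + 3\right)^{2} = 12983^{2} = 168558289$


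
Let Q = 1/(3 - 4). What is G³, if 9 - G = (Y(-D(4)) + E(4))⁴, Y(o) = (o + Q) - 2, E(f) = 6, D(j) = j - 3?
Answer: -343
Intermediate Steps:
D(j) = -3 + j
Q = -1 (Q = 1/(-1) = -1)
Y(o) = -3 + o (Y(o) = (o - 1) - 2 = (-1 + o) - 2 = -3 + o)
G = -7 (G = 9 - ((-3 - (-3 + 4)) + 6)⁴ = 9 - ((-3 - 1*1) + 6)⁴ = 9 - ((-3 - 1) + 6)⁴ = 9 - (-4 + 6)⁴ = 9 - 1*2⁴ = 9 - 1*16 = 9 - 16 = -7)
G³ = (-7)³ = -343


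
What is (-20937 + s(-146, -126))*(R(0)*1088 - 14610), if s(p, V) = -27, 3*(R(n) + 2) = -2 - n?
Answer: 367107592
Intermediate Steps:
R(n) = -8/3 - n/3 (R(n) = -2 + (-2 - n)/3 = -2 + (-⅔ - n/3) = -8/3 - n/3)
(-20937 + s(-146, -126))*(R(0)*1088 - 14610) = (-20937 - 27)*((-8/3 - ⅓*0)*1088 - 14610) = -20964*((-8/3 + 0)*1088 - 14610) = -20964*(-8/3*1088 - 14610) = -20964*(-8704/3 - 14610) = -20964*(-52534/3) = 367107592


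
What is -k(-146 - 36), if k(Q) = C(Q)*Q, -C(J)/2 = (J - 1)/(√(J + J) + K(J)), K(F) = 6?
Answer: 49959/50 - 16653*I*√91/50 ≈ 999.18 - 3177.2*I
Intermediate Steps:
C(J) = -2*(-1 + J)/(6 + √2*√J) (C(J) = -2*(J - 1)/(√(J + J) + 6) = -2*(-1 + J)/(√(2*J) + 6) = -2*(-1 + J)/(√2*√J + 6) = -2*(-1 + J)/(6 + √2*√J))
k(Q) = 2*Q*(1 - Q)/(6 + √2*√Q) (k(Q) = (2*(1 - Q)/(6 + √2*√Q))*Q = 2*Q*(1 - Q)/(6 + √2*√Q))
-k(-146 - 36) = -2*(-146 - 36)*(1 - (-146 - 36))/(6 + √2*√(-146 - 36)) = -2*(-182)*(1 - 1*(-182))/(6 + √2*√(-182)) = -2*(-182)*(1 + 182)/(6 + √2*(I*√182)) = -2*(-182)*183/(6 + 2*I*√91) = -(-66612)/(6 + 2*I*√91) = 66612/(6 + 2*I*√91)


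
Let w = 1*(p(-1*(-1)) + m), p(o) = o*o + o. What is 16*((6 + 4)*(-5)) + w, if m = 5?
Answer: -793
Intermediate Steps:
p(o) = o + o² (p(o) = o² + o = o + o²)
w = 7 (w = 1*((-1*(-1))*(1 - 1*(-1)) + 5) = 1*(1*(1 + 1) + 5) = 1*(1*2 + 5) = 1*(2 + 5) = 1*7 = 7)
16*((6 + 4)*(-5)) + w = 16*((6 + 4)*(-5)) + 7 = 16*(10*(-5)) + 7 = 16*(-50) + 7 = -800 + 7 = -793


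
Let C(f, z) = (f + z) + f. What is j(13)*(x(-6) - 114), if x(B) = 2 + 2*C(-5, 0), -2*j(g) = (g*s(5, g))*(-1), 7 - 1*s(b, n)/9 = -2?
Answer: -69498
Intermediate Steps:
C(f, z) = z + 2*f
s(b, n) = 81 (s(b, n) = 63 - 9*(-2) = 63 + 18 = 81)
j(g) = 81*g/2 (j(g) = -g*81*(-1)/2 = -81*g*(-1)/2 = -(-81)*g/2 = 81*g/2)
x(B) = -18 (x(B) = 2 + 2*(0 + 2*(-5)) = 2 + 2*(0 - 10) = 2 + 2*(-10) = 2 - 20 = -18)
j(13)*(x(-6) - 114) = ((81/2)*13)*(-18 - 114) = (1053/2)*(-132) = -69498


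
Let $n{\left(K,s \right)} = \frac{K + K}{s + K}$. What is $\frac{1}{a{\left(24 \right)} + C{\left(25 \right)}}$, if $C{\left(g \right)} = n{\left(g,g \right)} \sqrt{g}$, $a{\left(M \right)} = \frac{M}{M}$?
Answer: $\frac{1}{6} \approx 0.16667$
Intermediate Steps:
$a{\left(M \right)} = 1$
$n{\left(K,s \right)} = \frac{2 K}{K + s}$
$C{\left(g \right)} = \sqrt{g}$ ($C{\left(g \right)} = \frac{2 g}{g + g} \sqrt{g} = \frac{2 g}{2 g} \sqrt{g} = 2 g \frac{1}{2 g} \sqrt{g} = 1 \sqrt{g} = \sqrt{g}$)
$\frac{1}{a{\left(24 \right)} + C{\left(25 \right)}} = \frac{1}{1 + \sqrt{25}} = \frac{1}{1 + 5} = \frac{1}{6}$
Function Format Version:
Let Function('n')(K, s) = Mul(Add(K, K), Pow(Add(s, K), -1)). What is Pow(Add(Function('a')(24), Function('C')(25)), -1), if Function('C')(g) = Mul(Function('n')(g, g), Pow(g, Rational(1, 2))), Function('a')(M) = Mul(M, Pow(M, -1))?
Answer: Rational(1, 6) ≈ 0.16667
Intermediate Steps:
Function('a')(M) = 1
Function('n')(K, s) = Mul(2, K, Pow(Add(K, s), -1)) (Function('n')(K, s) = Mul(Mul(2, K), Pow(Add(K, s), -1)) = Mul(2, K, Pow(Add(K, s), -1)))
Function('C')(g) = Pow(g, Rational(1, 2)) (Function('C')(g) = Mul(Mul(2, g, Pow(Add(g, g), -1)), Pow(g, Rational(1, 2))) = Mul(Mul(2, g, Pow(Mul(2, g), -1)), Pow(g, Rational(1, 2))) = Mul(Mul(2, g, Mul(Rational(1, 2), Pow(g, -1))), Pow(g, Rational(1, 2))) = Mul(1, Pow(g, Rational(1, 2))) = Pow(g, Rational(1, 2)))
Pow(Add(Function('a')(24), Function('C')(25)), -1) = Pow(Add(1, Pow(25, Rational(1, 2))), -1) = Pow(Add(1, 5), -1) = Pow(6, -1) = Rational(1, 6)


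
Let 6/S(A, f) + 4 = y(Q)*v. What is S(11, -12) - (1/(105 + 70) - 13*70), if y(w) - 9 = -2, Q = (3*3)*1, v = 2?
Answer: 159354/175 ≈ 910.59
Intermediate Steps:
Q = 9 (Q = 9*1 = 9)
y(w) = 7 (y(w) = 9 - 2 = 7)
S(A, f) = ⅗ (S(A, f) = 6/(-4 + 7*2) = 6/(-4 + 14) = 6/10 = 6*(⅒) = ⅗)
S(11, -12) - (1/(105 + 70) - 13*70) = ⅗ - (1/(105 + 70) - 13*70) = ⅗ - (1/175 - 910) = ⅗ - 1*(-159249/175) = ⅗ + 159249/175 = 159354/175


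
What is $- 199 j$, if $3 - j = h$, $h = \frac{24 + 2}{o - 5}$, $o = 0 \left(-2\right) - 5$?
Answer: $- \frac{5572}{5} \approx -1114.4$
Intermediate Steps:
$o = -5$ ($o = 0 - 5 = -5$)
$h = - \frac{13}{5}$ ($h = \frac{24 + 2}{-5 - 5} = \frac{26}{-10} = 26 \left(- \frac{1}{10}\right) = - \frac{13}{5} \approx -2.6$)
$j = \frac{28}{5}$ ($j = 3 - - \frac{13}{5} = 3 + \frac{13}{5} = \frac{28}{5} \approx 5.6$)
$- 199 j = \left(-199\right) \frac{28}{5} = - \frac{5572}{5}$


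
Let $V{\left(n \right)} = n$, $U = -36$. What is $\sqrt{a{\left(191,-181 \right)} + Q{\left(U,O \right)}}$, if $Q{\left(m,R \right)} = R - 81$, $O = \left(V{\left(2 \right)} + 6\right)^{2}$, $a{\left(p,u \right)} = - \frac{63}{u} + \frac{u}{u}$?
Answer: $\frac{i \sqrt{512773}}{181} \approx 3.9563 i$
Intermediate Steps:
$a{\left(p,u \right)} = 1 - \frac{63}{u}$ ($a{\left(p,u \right)} = - \frac{63}{u} + 1 = 1 - \frac{63}{u}$)
$O = 64$ ($O = \left(2 + 6\right)^{2} = 8^{2} = 64$)
$Q{\left(m,R \right)} = -81 + R$ ($Q{\left(m,R \right)} = R - 81 = -81 + R$)
$\sqrt{a{\left(191,-181 \right)} + Q{\left(U,O \right)}} = \sqrt{\frac{-63 - 181}{-181} + \left(-81 + 64\right)} = \sqrt{\left(- \frac{1}{181}\right) \left(-244\right) - 17} = \sqrt{\frac{244}{181} - 17} = \sqrt{- \frac{2833}{181}} = \frac{i \sqrt{512773}}{181}$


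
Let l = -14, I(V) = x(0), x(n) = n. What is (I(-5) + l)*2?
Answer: -28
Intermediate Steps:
I(V) = 0
(I(-5) + l)*2 = (0 - 14)*2 = -14*2 = -28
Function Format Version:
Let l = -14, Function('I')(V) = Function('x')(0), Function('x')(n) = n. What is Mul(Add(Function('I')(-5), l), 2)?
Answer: -28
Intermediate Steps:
Function('I')(V) = 0
Mul(Add(Function('I')(-5), l), 2) = Mul(Add(0, -14), 2) = Mul(-14, 2) = -28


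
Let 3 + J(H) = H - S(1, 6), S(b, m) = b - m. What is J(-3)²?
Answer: 1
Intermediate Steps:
J(H) = 2 + H (J(H) = -3 + (H - (1 - 1*6)) = -3 + (H - (1 - 6)) = -3 + (H - 1*(-5)) = -3 + (H + 5) = -3 + (5 + H) = 2 + H)
J(-3)² = (2 - 3)² = (-1)² = 1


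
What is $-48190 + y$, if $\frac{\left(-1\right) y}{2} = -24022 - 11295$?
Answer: $22444$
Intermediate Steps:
$y = 70634$ ($y = - 2 \left(-24022 - 11295\right) = \left(-2\right) \left(-35317\right) = 70634$)
$-48190 + y = -48190 + 70634 = 22444$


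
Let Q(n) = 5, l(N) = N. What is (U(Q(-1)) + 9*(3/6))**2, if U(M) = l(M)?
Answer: 361/4 ≈ 90.250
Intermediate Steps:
U(M) = M
(U(Q(-1)) + 9*(3/6))**2 = (5 + 9*(3/6))**2 = (5 + 9*(3*(1/6)))**2 = (5 + 9*(1/2))**2 = (5 + 9/2)**2 = (19/2)**2 = 361/4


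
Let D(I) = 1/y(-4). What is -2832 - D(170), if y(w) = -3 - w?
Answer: -2833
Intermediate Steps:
D(I) = 1 (D(I) = 1/(-3 - 1*(-4)) = 1/(-3 + 4) = 1/1 = 1)
-2832 - D(170) = -2832 - 1*1 = -2832 - 1 = -2833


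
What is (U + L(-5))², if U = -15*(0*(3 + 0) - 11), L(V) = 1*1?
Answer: 27556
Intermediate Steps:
L(V) = 1
U = 165 (U = -15*(0*3 - 11) = -15*(0 - 11) = -15*(-11) = 165)
(U + L(-5))² = (165 + 1)² = 166² = 27556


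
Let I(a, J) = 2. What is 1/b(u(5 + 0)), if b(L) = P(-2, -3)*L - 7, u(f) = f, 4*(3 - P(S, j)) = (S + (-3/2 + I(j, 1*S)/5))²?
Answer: -80/321 ≈ -0.24922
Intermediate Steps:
P(S, j) = 3 - (-11/10 + S)²/4 (P(S, j) = 3 - (S + (-3/2 + 2/5))²/4 = 3 - (S + (-3*½ + 2*(⅕)))²/4 = 3 - (S + (-3/2 + ⅖))²/4 = 3 - (S - 11/10)²/4 = 3 - (-11/10 + S)²/4)
b(L) = -7 + 239*L/400 (b(L) = (3 - (-11 + 10*(-2))²/400)*L - 7 = (3 - (-11 - 20)²/400)*L - 7 = (3 - 1/400*(-31)²)*L - 7 = (3 - 1/400*961)*L - 7 = (3 - 961/400)*L - 7 = 239*L/400 - 7 = -7 + 239*L/400)
1/b(u(5 + 0)) = 1/(-7 + 239*(5 + 0)/400) = 1/(-7 + (239/400)*5) = 1/(-7 + 239/80) = 1/(-321/80) = -80/321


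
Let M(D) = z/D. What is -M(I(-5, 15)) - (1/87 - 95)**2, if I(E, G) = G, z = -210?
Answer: -68187730/7569 ≈ -9008.8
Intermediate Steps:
M(D) = -210/D
-M(I(-5, 15)) - (1/87 - 95)**2 = -(-210)/15 - (1/87 - 95)**2 = -1*(-14) - (-8264/87)**2 = 14 - 1*68293696/7569 = 14 - 68293696/7569 = -68187730/7569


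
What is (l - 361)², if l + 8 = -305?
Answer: 454276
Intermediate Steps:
l = -313 (l = -8 - 305 = -313)
(l - 361)² = (-313 - 361)² = (-674)² = 454276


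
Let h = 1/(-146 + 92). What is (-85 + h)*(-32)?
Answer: 73456/27 ≈ 2720.6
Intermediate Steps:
h = -1/54 (h = 1/(-54) = -1/54 ≈ -0.018519)
(-85 + h)*(-32) = (-85 - 1/54)*(-32) = -4591/54*(-32) = 73456/27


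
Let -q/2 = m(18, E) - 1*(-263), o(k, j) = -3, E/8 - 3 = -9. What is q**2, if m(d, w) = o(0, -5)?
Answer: 270400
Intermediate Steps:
E = -48 (E = 24 + 8*(-9) = 24 - 72 = -48)
m(d, w) = -3
q = -520 (q = -2*(-3 - 1*(-263)) = -2*(-3 + 263) = -2*260 = -520)
q**2 = (-520)**2 = 270400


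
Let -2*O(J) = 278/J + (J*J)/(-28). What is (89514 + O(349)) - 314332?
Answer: -4351342227/19544 ≈ -2.2264e+5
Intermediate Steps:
O(J) = -139/J + J**2/56 (O(J) = -(278/J + (J*J)/(-28))/2 = -(278/J + J**2*(-1/28))/2 = -(278/J - J**2/28)/2 = -139/J + J**2/56)
(89514 + O(349)) - 314332 = (89514 + (1/56)*(-7784 + 349**3)/349) - 314332 = (89514 + (1/56)*(1/349)*(-7784 + 42508549)) - 314332 = (89514 + (1/56)*(1/349)*42500765) - 314332 = (89514 + 42500765/19544) - 314332 = 1791962381/19544 - 314332 = -4351342227/19544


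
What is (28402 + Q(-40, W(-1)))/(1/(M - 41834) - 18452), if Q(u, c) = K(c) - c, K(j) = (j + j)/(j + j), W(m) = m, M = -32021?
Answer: -699259140/454257487 ≈ -1.5393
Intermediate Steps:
K(j) = 1 (K(j) = (2*j)/((2*j)) = (2*j)*(1/(2*j)) = 1)
Q(u, c) = 1 - c
(28402 + Q(-40, W(-1)))/(1/(M - 41834) - 18452) = (28402 + (1 - 1*(-1)))/(1/(-32021 - 41834) - 18452) = (28402 + (1 + 1))/(1/(-73855) - 18452) = (28402 + 2)/(-1/73855 - 18452) = 28404/(-1362772461/73855) = 28404*(-73855/1362772461) = -699259140/454257487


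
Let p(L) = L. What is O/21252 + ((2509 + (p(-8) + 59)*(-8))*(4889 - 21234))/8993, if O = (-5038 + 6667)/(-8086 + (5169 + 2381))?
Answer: -5669261631673/1484636384 ≈ -3818.6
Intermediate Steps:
O = -1629/536 (O = 1629/(-8086 + 7550) = 1629/(-536) = 1629*(-1/536) = -1629/536 ≈ -3.0392)
O/21252 + ((2509 + (p(-8) + 59)*(-8))*(4889 - 21234))/8993 = -1629/536/21252 + ((2509 + (-8 + 59)*(-8))*(4889 - 21234))/8993 = -1629/536*1/21252 + ((2509 + 51*(-8))*(-16345))*(1/8993) = -543/3797024 + ((2509 - 408)*(-16345))*(1/8993) = -543/3797024 + (2101*(-16345))*(1/8993) = -543/3797024 - 34340845*1/8993 = -543/3797024 - 34340845/8993 = -5669261631673/1484636384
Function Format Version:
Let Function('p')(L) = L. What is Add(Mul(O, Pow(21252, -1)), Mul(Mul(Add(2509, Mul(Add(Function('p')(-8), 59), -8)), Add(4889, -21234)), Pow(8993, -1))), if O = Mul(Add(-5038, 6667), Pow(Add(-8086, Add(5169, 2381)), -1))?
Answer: Rational(-5669261631673, 1484636384) ≈ -3818.6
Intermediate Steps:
O = Rational(-1629, 536) (O = Mul(1629, Pow(Add(-8086, 7550), -1)) = Mul(1629, Pow(-536, -1)) = Mul(1629, Rational(-1, 536)) = Rational(-1629, 536) ≈ -3.0392)
Add(Mul(O, Pow(21252, -1)), Mul(Mul(Add(2509, Mul(Add(Function('p')(-8), 59), -8)), Add(4889, -21234)), Pow(8993, -1))) = Add(Mul(Rational(-1629, 536), Pow(21252, -1)), Mul(Mul(Add(2509, Mul(Add(-8, 59), -8)), Add(4889, -21234)), Pow(8993, -1))) = Add(Mul(Rational(-1629, 536), Rational(1, 21252)), Mul(Mul(Add(2509, Mul(51, -8)), -16345), Rational(1, 8993))) = Add(Rational(-543, 3797024), Mul(Mul(Add(2509, -408), -16345), Rational(1, 8993))) = Add(Rational(-543, 3797024), Mul(Mul(2101, -16345), Rational(1, 8993))) = Add(Rational(-543, 3797024), Mul(-34340845, Rational(1, 8993))) = Add(Rational(-543, 3797024), Rational(-34340845, 8993)) = Rational(-5669261631673, 1484636384)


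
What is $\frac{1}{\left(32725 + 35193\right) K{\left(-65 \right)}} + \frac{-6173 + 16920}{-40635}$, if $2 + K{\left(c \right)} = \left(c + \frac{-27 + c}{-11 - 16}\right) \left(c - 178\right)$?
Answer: $- \frac{2184634826651}{8260224854490} \approx -0.26448$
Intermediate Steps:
$K{\left(c \right)} = -2 + \left(1 + \frac{26 c}{27}\right) \left(-178 + c\right)$ ($K{\left(c \right)} = -2 + \left(c + \frac{-27 + c}{-11 - 16}\right) \left(c - 178\right) = -2 + \left(c + \frac{-27 + c}{-27}\right) \left(-178 + c\right) = -2 + \left(c + \left(-27 + c\right) \left(- \frac{1}{27}\right)\right) \left(-178 + c\right) = -2 + \left(c - \left(-1 + \frac{c}{27}\right)\right) \left(-178 + c\right) = -2 + \left(1 + \frac{26 c}{27}\right) \left(-178 + c\right)$)
$\frac{1}{\left(32725 + 35193\right) K{\left(-65 \right)}} + \frac{-6173 + 16920}{-40635} = \frac{1}{\left(32725 + 35193\right) \left(-180 - - \frac{299065}{27} + \frac{26 \left(-65\right)^{2}}{27}\right)} + \frac{-6173 + 16920}{-40635} = \frac{1}{67918 \left(-180 + \frac{299065}{27} + \frac{26}{27} \cdot 4225\right)} + 10747 \left(- \frac{1}{40635}\right) = \frac{1}{67918 \left(-180 + \frac{299065}{27} + \frac{109850}{27}\right)} - \frac{10747}{40635} = \frac{1}{67918 \cdot 14965} - \frac{10747}{40635} = \frac{1}{67918} \cdot \frac{1}{14965} - \frac{10747}{40635} = \frac{1}{1016392870} - \frac{10747}{40635} = - \frac{2184634826651}{8260224854490}$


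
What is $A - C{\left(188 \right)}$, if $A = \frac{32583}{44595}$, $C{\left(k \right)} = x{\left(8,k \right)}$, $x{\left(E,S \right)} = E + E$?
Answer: $- \frac{226979}{14865} \approx -15.269$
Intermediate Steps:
$x{\left(E,S \right)} = 2 E$
$C{\left(k \right)} = 16$ ($C{\left(k \right)} = 2 \cdot 8 = 16$)
$A = \frac{10861}{14865}$ ($A = 32583 \cdot \frac{1}{44595} = \frac{10861}{14865} \approx 0.73064$)
$A - C{\left(188 \right)} = \frac{10861}{14865} - 16 = - \frac{226979}{14865}$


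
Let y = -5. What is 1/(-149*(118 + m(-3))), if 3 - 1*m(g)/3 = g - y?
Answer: -1/18029 ≈ -5.5466e-5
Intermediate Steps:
m(g) = -6 - 3*g (m(g) = 9 - 3*(g - 1*(-5)) = 9 - 3*(g + 5) = 9 - 3*(5 + g) = 9 + (-15 - 3*g) = -6 - 3*g)
1/(-149*(118 + m(-3))) = 1/(-149*(118 + (-6 - 3*(-3)))) = 1/(-149*(118 + (-6 + 9))) = 1/(-149*(118 + 3)) = 1/(-149*121) = 1/(-18029) = -1/18029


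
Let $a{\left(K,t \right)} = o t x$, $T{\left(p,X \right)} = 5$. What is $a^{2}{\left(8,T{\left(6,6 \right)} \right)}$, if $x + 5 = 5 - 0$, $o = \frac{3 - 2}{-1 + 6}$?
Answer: $0$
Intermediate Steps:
$o = \frac{1}{5}$ ($o = 1 \cdot \frac{1}{5} = \frac{1}{5} \approx 0.2$)
$x = 0$ ($x = -5 + \left(5 - 0\right) = -5 + \left(5 + 0\right) = -5 + 5 = 0$)
$a{\left(K,t \right)} = 0$ ($a{\left(K,t \right)} = \frac{t}{5} \cdot 0 = 0$)
$a^{2}{\left(8,T{\left(6,6 \right)} \right)} = 0^{2} = 0$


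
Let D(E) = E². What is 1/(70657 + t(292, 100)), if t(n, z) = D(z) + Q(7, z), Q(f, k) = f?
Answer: 1/80664 ≈ 1.2397e-5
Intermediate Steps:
t(n, z) = 7 + z² (t(n, z) = z² + 7 = 7 + z²)
1/(70657 + t(292, 100)) = 1/(70657 + (7 + 100²)) = 1/(70657 + (7 + 10000)) = 1/(70657 + 10007) = 1/80664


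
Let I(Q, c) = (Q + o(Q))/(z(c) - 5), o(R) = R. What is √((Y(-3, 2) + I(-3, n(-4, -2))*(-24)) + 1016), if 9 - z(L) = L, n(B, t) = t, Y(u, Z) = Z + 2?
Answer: 6*√29 ≈ 32.311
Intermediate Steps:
Y(u, Z) = 2 + Z
z(L) = 9 - L
I(Q, c) = 2*Q/(4 - c) (I(Q, c) = (Q + Q)/((9 - c) - 5) = (2*Q)/(4 - c) = 2*Q/(4 - c))
√((Y(-3, 2) + I(-3, n(-4, -2))*(-24)) + 1016) = √(((2 + 2) - 2*(-3)/(-4 - 2)*(-24)) + 1016) = √((4 - 2*(-3)/(-6)*(-24)) + 1016) = √((4 - 2*(-3)*(-⅙)*(-24)) + 1016) = √((4 - 1*(-24)) + 1016) = √((4 + 24) + 1016) = √(28 + 1016) = √1044 = 6*√29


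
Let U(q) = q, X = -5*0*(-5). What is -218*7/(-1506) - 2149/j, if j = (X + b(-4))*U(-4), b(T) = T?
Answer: -1605989/12048 ≈ -133.30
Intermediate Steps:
X = 0 (X = 0*(-5) = 0)
j = 16 (j = (0 - 4)*(-4) = -4*(-4) = 16)
-218*7/(-1506) - 2149/j = -218*7/(-1506) - 2149/16 = -1526*(-1/1506) - 2149*1/16 = 763/753 - 2149/16 = -1605989/12048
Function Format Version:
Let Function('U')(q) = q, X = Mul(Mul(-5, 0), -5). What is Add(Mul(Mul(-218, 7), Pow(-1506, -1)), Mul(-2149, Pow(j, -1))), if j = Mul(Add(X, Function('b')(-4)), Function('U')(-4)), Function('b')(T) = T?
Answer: Rational(-1605989, 12048) ≈ -133.30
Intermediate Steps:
X = 0 (X = Mul(0, -5) = 0)
j = 16 (j = Mul(Add(0, -4), -4) = Mul(-4, -4) = 16)
Add(Mul(Mul(-218, 7), Pow(-1506, -1)), Mul(-2149, Pow(j, -1))) = Add(Mul(Mul(-218, 7), Pow(-1506, -1)), Mul(-2149, Pow(16, -1))) = Add(Mul(-1526, Rational(-1, 1506)), Mul(-2149, Rational(1, 16))) = Add(Rational(763, 753), Rational(-2149, 16)) = Rational(-1605989, 12048)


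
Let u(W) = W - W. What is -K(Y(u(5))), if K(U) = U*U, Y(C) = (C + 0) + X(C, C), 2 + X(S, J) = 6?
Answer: -16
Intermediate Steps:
X(S, J) = 4 (X(S, J) = -2 + 6 = 4)
u(W) = 0
Y(C) = 4 + C (Y(C) = (C + 0) + 4 = C + 4 = 4 + C)
K(U) = U²
-K(Y(u(5))) = -(4 + 0)² = -1*4² = -1*16 = -16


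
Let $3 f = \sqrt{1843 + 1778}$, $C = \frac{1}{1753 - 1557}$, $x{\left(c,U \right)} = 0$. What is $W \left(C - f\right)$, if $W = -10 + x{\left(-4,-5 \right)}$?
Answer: $- \frac{5}{98} + \frac{10 \sqrt{3621}}{3} \approx 200.53$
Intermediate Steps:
$C = \frac{1}{196} \approx 0.005102$
$f = \frac{\sqrt{3621}}{3}$ ($f = \frac{\sqrt{1843 + 1778}}{3} = \frac{\sqrt{3621}}{3} \approx 20.058$)
$W = -10$ ($W = -10 + 0 = -10$)
$W \left(C - f\right) = - 10 \left(\frac{1}{196} - \frac{\sqrt{3621}}{3}\right) = - \frac{5}{98} + \frac{10 \sqrt{3621}}{3}$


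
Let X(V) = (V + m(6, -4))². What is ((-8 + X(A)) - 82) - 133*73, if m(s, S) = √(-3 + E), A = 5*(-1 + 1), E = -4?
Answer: -9806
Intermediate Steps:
A = 0 (A = 5*0 = 0)
m(s, S) = I*√7 (m(s, S) = √(-3 - 4) = √(-7) = I*√7)
X(V) = (V + I*√7)²
((-8 + X(A)) - 82) - 133*73 = ((-8 + (0 + I*√7)²) - 82) - 133*73 = ((-8 + (I*√7)²) - 82) - 9709 = ((-8 - 7) - 82) - 9709 = (-15 - 82) - 9709 = -97 - 9709 = -9806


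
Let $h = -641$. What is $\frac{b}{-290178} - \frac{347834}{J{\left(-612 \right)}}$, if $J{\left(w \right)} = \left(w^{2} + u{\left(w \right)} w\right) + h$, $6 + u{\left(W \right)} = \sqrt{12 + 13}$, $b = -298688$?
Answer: $\frac{5464680934}{54338006835} \approx 0.10057$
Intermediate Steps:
$u{\left(W \right)} = -1$ ($u{\left(W \right)} = -6 + \sqrt{12 + 13} = -6 + \sqrt{25} = -6 + 5 = -1$)
$J{\left(w \right)} = -641 + w^{2} - w$ ($J{\left(w \right)} = \left(w^{2} - w\right) - 641 = -641 + w^{2} - w$)
$\frac{b}{-290178} - \frac{347834}{J{\left(-612 \right)}} = - \frac{298688}{-290178} - \frac{347834}{-641 + \left(-612\right)^{2} - -612} = \left(-298688\right) \left(- \frac{1}{290178}\right) - \frac{347834}{-641 + 374544 + 612} = \frac{149344}{145089} - \frac{347834}{374515} = \frac{5464680934}{54338006835}$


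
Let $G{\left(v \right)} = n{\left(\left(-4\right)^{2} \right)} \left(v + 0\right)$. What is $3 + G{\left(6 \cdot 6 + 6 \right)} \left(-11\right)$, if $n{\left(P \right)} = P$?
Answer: $-7389$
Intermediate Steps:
$G{\left(v \right)} = 16 v$ ($G{\left(v \right)} = \left(-4\right)^{2} \left(v + 0\right) = 16 v$)
$3 + G{\left(6 \cdot 6 + 6 \right)} \left(-11\right) = 3 + 16 \left(6 \cdot 6 + 6\right) \left(-11\right) = 3 + 16 \left(36 + 6\right) \left(-11\right) = 3 + 16 \cdot 42 \left(-11\right) = 3 + 672 \left(-11\right) = 3 - 7392 = -7389$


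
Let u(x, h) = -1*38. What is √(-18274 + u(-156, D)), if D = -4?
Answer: 2*I*√4578 ≈ 135.32*I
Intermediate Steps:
u(x, h) = -38
√(-18274 + u(-156, D)) = √(-18274 - 38) = √(-18312) = 2*I*√4578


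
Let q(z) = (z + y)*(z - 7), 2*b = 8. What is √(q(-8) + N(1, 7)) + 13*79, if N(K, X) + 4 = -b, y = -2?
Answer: 1027 + √142 ≈ 1038.9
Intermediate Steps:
b = 4 (b = (½)*8 = 4)
q(z) = (-7 + z)*(-2 + z) (q(z) = (z - 2)*(z - 7) = (-2 + z)*(-7 + z) = (-7 + z)*(-2 + z))
N(K, X) = -8 (N(K, X) = -4 - 1*4 = -4 - 4 = -8)
√(q(-8) + N(1, 7)) + 13*79 = √((14 + (-8)² - 9*(-8)) - 8) + 13*79 = √((14 + 64 + 72) - 8) + 1027 = √(150 - 8) + 1027 = √142 + 1027 = 1027 + √142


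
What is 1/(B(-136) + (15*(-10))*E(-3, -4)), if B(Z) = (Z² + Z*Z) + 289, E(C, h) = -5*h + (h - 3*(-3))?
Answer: 1/33531 ≈ 2.9823e-5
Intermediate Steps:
E(C, h) = 9 - 4*h (E(C, h) = -5*h + (h + 9) = -5*h + (9 + h) = 9 - 4*h)
B(Z) = 289 + 2*Z² (B(Z) = (Z² + Z²) + 289 = 2*Z² + 289 = 289 + 2*Z²)
1/(B(-136) + (15*(-10))*E(-3, -4)) = 1/((289 + 2*(-136)²) + (15*(-10))*(9 - 4*(-4))) = 1/((289 + 2*18496) - 150*(9 + 16)) = 1/((289 + 36992) - 150*25) = 1/(37281 - 3750) = 1/33531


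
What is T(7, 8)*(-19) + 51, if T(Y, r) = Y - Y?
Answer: 51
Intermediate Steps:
T(Y, r) = 0
T(7, 8)*(-19) + 51 = 0*(-19) + 51 = 0 + 51 = 51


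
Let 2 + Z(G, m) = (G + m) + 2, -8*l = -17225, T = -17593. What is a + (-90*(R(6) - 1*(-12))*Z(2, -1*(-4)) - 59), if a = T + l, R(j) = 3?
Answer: -188791/8 ≈ -23599.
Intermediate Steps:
l = 17225/8 (l = -⅛*(-17225) = 17225/8 ≈ 2153.1)
Z(G, m) = G + m (Z(G, m) = -2 + ((G + m) + 2) = -2 + (2 + G + m) = G + m)
a = -123519/8 (a = -17593 + 17225/8 = -123519/8 ≈ -15440.)
a + (-90*(R(6) - 1*(-12))*Z(2, -1*(-4)) - 59) = -123519/8 + (-90*(3 - 1*(-12))*(2 - 1*(-4)) - 59) = -123519/8 + (-90*(3 + 12)*(2 + 4) - 59) = -123519/8 + (-1350*6 - 59) = -123519/8 + (-90*90 - 59) = -123519/8 + (-8100 - 59) = -123519/8 - 8159 = -188791/8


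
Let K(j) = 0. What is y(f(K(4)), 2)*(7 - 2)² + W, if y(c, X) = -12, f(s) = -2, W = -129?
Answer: -429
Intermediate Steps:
y(f(K(4)), 2)*(7 - 2)² + W = -12*(7 - 2)² - 129 = -12*5² - 129 = -12*25 - 129 = -300 - 129 = -429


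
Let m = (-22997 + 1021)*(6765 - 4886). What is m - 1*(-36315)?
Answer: -41256589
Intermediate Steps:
m = -41292904 (m = -21976*1879 = -41292904)
m - 1*(-36315) = -41292904 - 1*(-36315) = -41292904 + 36315 = -41256589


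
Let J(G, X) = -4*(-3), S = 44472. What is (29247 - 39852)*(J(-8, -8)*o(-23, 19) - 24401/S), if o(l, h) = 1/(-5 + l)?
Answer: 153632615/14824 ≈ 10364.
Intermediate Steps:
J(G, X) = 12
(29247 - 39852)*(J(-8, -8)*o(-23, 19) - 24401/S) = (29247 - 39852)*(12/(-5 - 23) - 24401/44472) = -10605*(12/(-28) - 24401*1/44472) = -10605*(12*(-1/28) - 24401/44472) = -10605*(-3/7 - 24401/44472) = -10605*(-304223/311304) = 153632615/14824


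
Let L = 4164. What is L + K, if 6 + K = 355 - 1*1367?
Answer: 3146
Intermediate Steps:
K = -1018 (K = -6 + (355 - 1*1367) = -6 + (355 - 1367) = -6 - 1012 = -1018)
L + K = 4164 - 1018 = 3146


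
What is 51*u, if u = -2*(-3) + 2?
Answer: 408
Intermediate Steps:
u = 8 (u = 6 + 2 = 8)
51*u = 51*8 = 408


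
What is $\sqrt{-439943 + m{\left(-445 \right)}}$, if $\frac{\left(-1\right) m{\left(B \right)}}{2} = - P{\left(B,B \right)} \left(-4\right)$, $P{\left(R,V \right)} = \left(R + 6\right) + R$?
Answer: $i \sqrt{432871} \approx 657.93 i$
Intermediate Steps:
$P{\left(R,V \right)} = 6 + 2 R$ ($P{\left(R,V \right)} = \left(6 + R\right) + R = 6 + 2 R$)
$m{\left(B \right)} = -48 - 16 B$ ($m{\left(B \right)} = - 2 - (6 + 2 B) \left(-4\right) = - 2 \left(-6 - 2 B\right) \left(-4\right) = - 2 \left(24 + 8 B\right) = -48 - 16 B$)
$\sqrt{-439943 + m{\left(-445 \right)}} = \sqrt{-439943 - -7072} = \sqrt{-439943 + \left(-48 + 7120\right)} = \sqrt{-439943 + 7072} = \sqrt{-432871} = i \sqrt{432871}$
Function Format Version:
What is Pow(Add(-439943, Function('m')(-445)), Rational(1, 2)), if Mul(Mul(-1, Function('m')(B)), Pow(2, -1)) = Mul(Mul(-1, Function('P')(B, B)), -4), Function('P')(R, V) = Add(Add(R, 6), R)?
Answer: Mul(I, Pow(432871, Rational(1, 2))) ≈ Mul(657.93, I)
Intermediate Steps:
Function('P')(R, V) = Add(6, Mul(2, R)) (Function('P')(R, V) = Add(Add(6, R), R) = Add(6, Mul(2, R)))
Function('m')(B) = Add(-48, Mul(-16, B)) (Function('m')(B) = Mul(-2, Mul(Mul(-1, Add(6, Mul(2, B))), -4)) = Mul(-2, Mul(Add(-6, Mul(-2, B)), -4)) = Mul(-2, Add(24, Mul(8, B))) = Add(-48, Mul(-16, B)))
Pow(Add(-439943, Function('m')(-445)), Rational(1, 2)) = Pow(Add(-439943, Add(-48, Mul(-16, -445))), Rational(1, 2)) = Pow(Add(-439943, Add(-48, 7120)), Rational(1, 2)) = Pow(Add(-439943, 7072), Rational(1, 2)) = Pow(-432871, Rational(1, 2)) = Mul(I, Pow(432871, Rational(1, 2)))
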